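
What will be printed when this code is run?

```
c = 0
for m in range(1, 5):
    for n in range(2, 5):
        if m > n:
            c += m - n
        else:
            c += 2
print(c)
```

m=1,n=2: not 1>2, c = 0+2 = 2
m=1,n=3: not 1>3, c = 2+2 = 4
m=1,n=4: not 1>4, c = 4+2 = 6
m=2,n=2: not 2>2, c = 6+2 = 8
m=2,n=3: not 2>3, c = 8+2 = 10
m=2,n=4: not 2>4, c = 10+2 = 12
m=3,n=2: 3>2, c = 12+1 = 13
m=3,n=3: not 3>3, c = 13+2 = 15
m=3,n=4: not 3>4, c = 15+2 = 17
m=4,n=2: 4>2, c = 17+2 = 19
m=4,n=3: 4>3, c = 19+1 = 20
m=4,n=4: not 4>4, c = 20+2 = 22

22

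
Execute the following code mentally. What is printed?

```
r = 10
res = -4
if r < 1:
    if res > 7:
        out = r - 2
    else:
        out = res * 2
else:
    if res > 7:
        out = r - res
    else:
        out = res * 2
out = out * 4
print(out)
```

r=10, res=-4
r < 1 is False; res > 7 is False
→ out = res * 2 = -8
out = (-8)*4 = -32

-32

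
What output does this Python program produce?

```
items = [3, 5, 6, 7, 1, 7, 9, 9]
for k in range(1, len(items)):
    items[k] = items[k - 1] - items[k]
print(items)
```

[3, -2, -8, -15, -16, -23, -32, -41]

k=1: items[1] = 3-5 = -2 → [3, -2, 6, 7, 1, 7, 9, 9]
k=2: items[2] = (-2)-6 = -8 → [3, -2, -8, 7, 1, 7, 9, 9]
k=3: items[3] = (-8)-7 = -15 → [3, -2, -8, -15, 1, 7, 9, 9]
k=4: items[4] = (-15)-1 = -16 → [3, -2, -8, -15, -16, 7, 9, 9]
k=5: items[5] = (-16)-7 = -23 → [3, -2, -8, -15, -16, -23, 9, 9]
k=6: items[6] = (-23)-9 = -32 → [3, -2, -8, -15, -16, -23, -32, 9]
k=7: items[7] = (-32)-9 = -41 → [3, -2, -8, -15, -16, -23, -32, -41]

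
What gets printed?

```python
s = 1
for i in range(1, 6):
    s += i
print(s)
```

i=1: s = 1+1 = 2
i=2: s = 2+2 = 4
i=3: s = 4+3 = 7
i=4: s = 7+4 = 11
i=5: s = 11+5 = 16

16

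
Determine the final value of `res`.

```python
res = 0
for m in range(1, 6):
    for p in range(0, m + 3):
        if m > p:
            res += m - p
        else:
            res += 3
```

m=1,p=0: 1>0, res = 0+1 = 1
m=1,p=1: not 1>1, res = 1+3 = 4
m=1,p=2: not 1>2, res = 4+3 = 7
m=1,p=3: not 1>3, res = 7+3 = 10
m=2,p=0: 2>0, res = 10+2 = 12
m=2,p=1: 2>1, res = 12+1 = 13
m=2,p=2: not 2>2, res = 13+3 = 16
m=2,p=3: not 2>3, res = 16+3 = 19
m=2,p=4: not 2>4, res = 19+3 = 22
m=3,p=0: 3>0, res = 22+3 = 25
m=3,p=1: 3>1, res = 25+2 = 27
m=3,p=2: 3>2, res = 27+1 = 28
m=3,p=3: not 3>3, res = 28+3 = 31
m=3,p=4: not 3>4, res = 31+3 = 34
m=3,p=5: not 3>5, res = 34+3 = 37
m=4,p=0: 4>0, res = 37+4 = 41
m=4,p=1: 4>1, res = 41+3 = 44
m=4,p=2: 4>2, res = 44+2 = 46
m=4,p=3: 4>3, res = 46+1 = 47
m=4,p=4: not 4>4, res = 47+3 = 50
m=4,p=5: not 4>5, res = 50+3 = 53
m=4,p=6: not 4>6, res = 53+3 = 56
m=5,p=0: 5>0, res = 56+5 = 61
m=5,p=1: 5>1, res = 61+4 = 65
m=5,p=2: 5>2, res = 65+3 = 68
m=5,p=3: 5>3, res = 68+2 = 70
m=5,p=4: 5>4, res = 70+1 = 71
m=5,p=5: not 5>5, res = 71+3 = 74
m=5,p=6: not 5>6, res = 74+3 = 77
m=5,p=7: not 5>7, res = 77+3 = 80

80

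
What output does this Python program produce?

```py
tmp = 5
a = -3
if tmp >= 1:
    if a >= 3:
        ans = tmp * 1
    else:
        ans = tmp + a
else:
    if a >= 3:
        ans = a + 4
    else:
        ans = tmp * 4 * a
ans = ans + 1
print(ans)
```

tmp=5, a=-3
tmp >= 1 is True; a >= 3 is False
→ ans = tmp + a = 2
ans = 2+1 = 3

3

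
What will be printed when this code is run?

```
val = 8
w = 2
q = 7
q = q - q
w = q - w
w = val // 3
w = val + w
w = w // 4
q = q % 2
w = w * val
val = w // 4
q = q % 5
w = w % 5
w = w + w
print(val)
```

q = 7-7 = 0
w = 0-2 = -2
w = 8//3 = 2
w = 8+2 = 10
w = 10//4 = 2
q = 0%2 = 0
w = 2*8 = 16
val = 16//4 = 4
q = 0%5 = 0
w = 16%5 = 1
w = 1+1 = 2

4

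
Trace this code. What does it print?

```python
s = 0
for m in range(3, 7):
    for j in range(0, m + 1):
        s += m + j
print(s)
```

156

m=3,j=0: s = 0+3 = 3
m=3,j=1: s = 3+4 = 7
m=3,j=2: s = 7+5 = 12
m=3,j=3: s = 12+6 = 18
m=4,j=0: s = 18+4 = 22
m=4,j=1: s = 22+5 = 27
m=4,j=2: s = 27+6 = 33
m=4,j=3: s = 33+7 = 40
m=4,j=4: s = 40+8 = 48
m=5,j=0: s = 48+5 = 53
m=5,j=1: s = 53+6 = 59
m=5,j=2: s = 59+7 = 66
m=5,j=3: s = 66+8 = 74
m=5,j=4: s = 74+9 = 83
m=5,j=5: s = 83+10 = 93
m=6,j=0: s = 93+6 = 99
m=6,j=1: s = 99+7 = 106
m=6,j=2: s = 106+8 = 114
m=6,j=3: s = 114+9 = 123
m=6,j=4: s = 123+10 = 133
m=6,j=5: s = 133+11 = 144
m=6,j=6: s = 144+12 = 156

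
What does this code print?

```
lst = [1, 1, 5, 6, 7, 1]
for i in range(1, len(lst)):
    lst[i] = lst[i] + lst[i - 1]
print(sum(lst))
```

64

i=1: lst[1] = 1+1 = 2 → [1, 2, 5, 6, 7, 1]
i=2: lst[2] = 5+2 = 7 → [1, 2, 7, 6, 7, 1]
i=3: lst[3] = 6+7 = 13 → [1, 2, 7, 13, 7, 1]
i=4: lst[4] = 7+13 = 20 → [1, 2, 7, 13, 20, 1]
i=5: lst[5] = 1+20 = 21 → [1, 2, 7, 13, 20, 21]
sum = 64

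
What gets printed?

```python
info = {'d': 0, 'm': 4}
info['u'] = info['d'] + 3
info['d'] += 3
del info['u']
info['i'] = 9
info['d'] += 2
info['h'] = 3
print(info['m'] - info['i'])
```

-5

info['u'] = info['d']+3 = 3 → {'d': 0, 'm': 4, 'u': 3}
info['d'] = 0+3 = 3 → {'d': 3, 'm': 4, 'u': 3}
del 'u' → {'d': 3, 'm': 4}
info['i'] = 9 → {'d': 3, 'm': 4, 'i': 9}
info['d'] = 3+2 = 5 → {'d': 5, 'm': 4, 'i': 9}
info['h'] = 3 → {'d': 5, 'm': 4, 'i': 9, 'h': 3}
info['m']-info['i'] = 4-9 = -5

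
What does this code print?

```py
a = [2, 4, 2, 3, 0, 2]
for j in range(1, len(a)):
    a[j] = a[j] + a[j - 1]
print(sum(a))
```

51

j=1: a[1] = 4+2 = 6 → [2, 6, 2, 3, 0, 2]
j=2: a[2] = 2+6 = 8 → [2, 6, 8, 3, 0, 2]
j=3: a[3] = 3+8 = 11 → [2, 6, 8, 11, 0, 2]
j=4: a[4] = 0+11 = 11 → [2, 6, 8, 11, 11, 2]
j=5: a[5] = 2+11 = 13 → [2, 6, 8, 11, 11, 13]
sum = 51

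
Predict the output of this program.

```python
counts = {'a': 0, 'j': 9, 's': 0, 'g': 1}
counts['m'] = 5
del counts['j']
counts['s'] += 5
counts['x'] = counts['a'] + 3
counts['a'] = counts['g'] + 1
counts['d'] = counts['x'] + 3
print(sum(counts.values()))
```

counts['m'] = 5 → {'a': 0, 'j': 9, 's': 0, 'g': 1, 'm': 5}
del 'j' → {'a': 0, 's': 0, 'g': 1, 'm': 5}
counts['s'] = 0+5 = 5 → {'a': 0, 's': 5, 'g': 1, 'm': 5}
counts['x'] = counts['a']+3 = 3 → {'a': 0, 's': 5, 'g': 1, 'm': 5, 'x': 3}
counts['a'] = counts['g']+1 = 2 → {'a': 2, 's': 5, 'g': 1, 'm': 5, 'x': 3}
counts['d'] = counts['x']+3 = 6 → {'a': 2, 's': 5, 'g': 1, 'm': 5, 'x': 3, 'd': 6}
sum of values = 22

22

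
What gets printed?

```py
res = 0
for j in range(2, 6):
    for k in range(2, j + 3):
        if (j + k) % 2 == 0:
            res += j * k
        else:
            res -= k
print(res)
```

j=2,k=2: even sum, res = 0+4 = 4
j=2,k=3: odd sum, res = 4-3 = 1
j=2,k=4: even sum, res = 1+8 = 9
j=3,k=2: odd sum, res = 9-2 = 7
j=3,k=3: even sum, res = 7+9 = 16
j=3,k=4: odd sum, res = 16-4 = 12
j=3,k=5: even sum, res = 12+15 = 27
j=4,k=2: even sum, res = 27+8 = 35
j=4,k=3: odd sum, res = 35-3 = 32
j=4,k=4: even sum, res = 32+16 = 48
j=4,k=5: odd sum, res = 48-5 = 43
j=4,k=6: even sum, res = 43+24 = 67
j=5,k=2: odd sum, res = 67-2 = 65
j=5,k=3: even sum, res = 65+15 = 80
j=5,k=4: odd sum, res = 80-4 = 76
j=5,k=5: even sum, res = 76+25 = 101
j=5,k=6: odd sum, res = 101-6 = 95
j=5,k=7: even sum, res = 95+35 = 130

130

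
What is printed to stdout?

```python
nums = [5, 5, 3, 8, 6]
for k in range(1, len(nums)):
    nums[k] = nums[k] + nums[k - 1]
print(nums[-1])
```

k=1: nums[1] = 5+5 = 10 → [5, 10, 3, 8, 6]
k=2: nums[2] = 3+10 = 13 → [5, 10, 13, 8, 6]
k=3: nums[3] = 8+13 = 21 → [5, 10, 13, 21, 6]
k=4: nums[4] = 6+21 = 27 → [5, 10, 13, 21, 27]

27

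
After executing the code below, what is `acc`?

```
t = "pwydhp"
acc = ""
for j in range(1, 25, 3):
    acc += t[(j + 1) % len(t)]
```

j=1: add t[2]='y' → 'y'
j=4: add t[5]='p' → 'yp'
j=7: add t[2]='y' → 'ypy'
j=10: add t[5]='p' → 'ypyp'
j=13: add t[2]='y' → 'ypypy'
j=16: add t[5]='p' → 'ypypyp'
j=19: add t[2]='y' → 'ypypypy'
j=22: add t[5]='p' → 'ypypypyp'

'ypypypyp'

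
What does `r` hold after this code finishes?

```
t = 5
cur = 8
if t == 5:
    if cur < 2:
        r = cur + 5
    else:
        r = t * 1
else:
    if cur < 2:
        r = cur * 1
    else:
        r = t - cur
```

5

t=5, cur=8
t == 5 is True; cur < 2 is False
→ r = t * 1 = 5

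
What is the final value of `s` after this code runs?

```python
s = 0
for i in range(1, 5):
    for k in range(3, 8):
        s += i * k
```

i=1,k=3: s = 0+3 = 3
i=1,k=4: s = 3+4 = 7
i=1,k=5: s = 7+5 = 12
i=1,k=6: s = 12+6 = 18
i=1,k=7: s = 18+7 = 25
i=2,k=3: s = 25+6 = 31
i=2,k=4: s = 31+8 = 39
i=2,k=5: s = 39+10 = 49
i=2,k=6: s = 49+12 = 61
i=2,k=7: s = 61+14 = 75
i=3,k=3: s = 75+9 = 84
i=3,k=4: s = 84+12 = 96
i=3,k=5: s = 96+15 = 111
i=3,k=6: s = 111+18 = 129
i=3,k=7: s = 129+21 = 150
i=4,k=3: s = 150+12 = 162
i=4,k=4: s = 162+16 = 178
i=4,k=5: s = 178+20 = 198
i=4,k=6: s = 198+24 = 222
i=4,k=7: s = 222+28 = 250

250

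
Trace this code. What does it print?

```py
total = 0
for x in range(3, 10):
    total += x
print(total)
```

x=3: total = 0+3 = 3
x=4: total = 3+4 = 7
x=5: total = 7+5 = 12
x=6: total = 12+6 = 18
x=7: total = 18+7 = 25
x=8: total = 25+8 = 33
x=9: total = 33+9 = 42

42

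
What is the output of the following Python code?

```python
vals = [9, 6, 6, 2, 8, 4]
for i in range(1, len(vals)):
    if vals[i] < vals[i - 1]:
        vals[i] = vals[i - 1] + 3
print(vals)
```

[9, 12, 15, 18, 21, 24]

i=1: 6<9, vals[1] = 9+3 = 12 → [9, 12, 6, 2, 8, 4]
i=2: 6<12, vals[2] = 12+3 = 15 → [9, 12, 15, 2, 8, 4]
i=3: 2<15, vals[3] = 15+3 = 18 → [9, 12, 15, 18, 8, 4]
i=4: 8<18, vals[4] = 18+3 = 21 → [9, 12, 15, 18, 21, 4]
i=5: 4<21, vals[5] = 21+3 = 24 → [9, 12, 15, 18, 21, 24]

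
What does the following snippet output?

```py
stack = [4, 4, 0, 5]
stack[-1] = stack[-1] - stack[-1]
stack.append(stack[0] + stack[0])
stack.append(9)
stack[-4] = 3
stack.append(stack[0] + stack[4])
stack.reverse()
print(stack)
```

[12, 9, 8, 0, 3, 4, 4]

stack[-1] = stack[-1]-stack[-1] = 5-5 = 0 → [4, 4, 0, 0]
append stack[0]+stack[0] = 4+4 = 8 → [4, 4, 0, 0, 8]
append 9 → [4, 4, 0, 0, 8, 9]
stack[-4] = 3 → [4, 4, 3, 0, 8, 9]
append stack[0]+stack[4] = 4+8 = 12 → [4, 4, 3, 0, 8, 9, 12]
reverse → [12, 9, 8, 0, 3, 4, 4]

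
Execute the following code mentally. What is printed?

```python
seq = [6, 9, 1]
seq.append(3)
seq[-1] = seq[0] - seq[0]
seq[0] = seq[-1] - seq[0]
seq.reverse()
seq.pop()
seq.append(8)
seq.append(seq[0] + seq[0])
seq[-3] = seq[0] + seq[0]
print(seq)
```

[0, 1, 0, 8, 0]

append 3 → [6, 9, 1, 3]
seq[-1] = seq[0]-seq[0] = 6-6 = 0 → [6, 9, 1, 0]
seq[0] = seq[-1]-seq[0] = 0-6 = -6 → [-6, 9, 1, 0]
reverse → [0, 1, 9, -6]
pop() removes -6 → [0, 1, 9]
append 8 → [0, 1, 9, 8]
append seq[0]+seq[0] = 0+0 = 0 → [0, 1, 9, 8, 0]
seq[-3] = seq[0]+seq[0] = 0+0 = 0 → [0, 1, 0, 8, 0]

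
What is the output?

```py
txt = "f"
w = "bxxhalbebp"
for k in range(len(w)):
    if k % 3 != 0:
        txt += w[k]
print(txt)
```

k=0: skip
k=1: add 'x' → 'fx'
k=2: add 'x' → 'fxx'
k=3: skip
k=4: add 'a' → 'fxxa'
k=5: add 'l' → 'fxxal'
k=6: skip
k=7: add 'e' → 'fxxale'
k=8: add 'b' → 'fxxaleb'
k=9: skip

fxxaleb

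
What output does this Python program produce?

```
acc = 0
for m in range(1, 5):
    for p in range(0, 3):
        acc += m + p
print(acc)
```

42

m=1,p=0: acc = 0+1 = 1
m=1,p=1: acc = 1+2 = 3
m=1,p=2: acc = 3+3 = 6
m=2,p=0: acc = 6+2 = 8
m=2,p=1: acc = 8+3 = 11
m=2,p=2: acc = 11+4 = 15
m=3,p=0: acc = 15+3 = 18
m=3,p=1: acc = 18+4 = 22
m=3,p=2: acc = 22+5 = 27
m=4,p=0: acc = 27+4 = 31
m=4,p=1: acc = 31+5 = 36
m=4,p=2: acc = 36+6 = 42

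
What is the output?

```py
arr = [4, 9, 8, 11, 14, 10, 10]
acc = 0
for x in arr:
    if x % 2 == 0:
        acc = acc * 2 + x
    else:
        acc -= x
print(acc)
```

x=4: even, acc = 0*2+4 = 4
x=9: not even, acc = 4-9 = -5
x=8: even, acc = (-5)*2+8 = -2
x=11: not even, acc = (-2)-11 = -13
x=14: even, acc = (-13)*2+14 = -12
x=10: even, acc = (-12)*2+10 = -14
x=10: even, acc = (-14)*2+10 = -18

-18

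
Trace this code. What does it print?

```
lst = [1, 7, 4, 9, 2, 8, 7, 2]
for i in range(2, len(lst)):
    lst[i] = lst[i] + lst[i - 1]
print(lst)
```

i=2: lst[2] = 4+7 = 11 → [1, 7, 11, 9, 2, 8, 7, 2]
i=3: lst[3] = 9+11 = 20 → [1, 7, 11, 20, 2, 8, 7, 2]
i=4: lst[4] = 2+20 = 22 → [1, 7, 11, 20, 22, 8, 7, 2]
i=5: lst[5] = 8+22 = 30 → [1, 7, 11, 20, 22, 30, 7, 2]
i=6: lst[6] = 7+30 = 37 → [1, 7, 11, 20, 22, 30, 37, 2]
i=7: lst[7] = 2+37 = 39 → [1, 7, 11, 20, 22, 30, 37, 39]

[1, 7, 11, 20, 22, 30, 37, 39]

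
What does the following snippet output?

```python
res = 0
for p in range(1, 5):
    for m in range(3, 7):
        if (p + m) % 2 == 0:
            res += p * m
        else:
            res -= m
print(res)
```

56

p=1,m=3: even sum, res = 0+3 = 3
p=1,m=4: odd sum, res = 3-4 = -1
p=1,m=5: even sum, res = (-1)+5 = 4
p=1,m=6: odd sum, res = 4-6 = -2
p=2,m=3: odd sum, res = (-2)-3 = -5
p=2,m=4: even sum, res = (-5)+8 = 3
p=2,m=5: odd sum, res = 3-5 = -2
p=2,m=6: even sum, res = (-2)+12 = 10
p=3,m=3: even sum, res = 10+9 = 19
p=3,m=4: odd sum, res = 19-4 = 15
p=3,m=5: even sum, res = 15+15 = 30
p=3,m=6: odd sum, res = 30-6 = 24
p=4,m=3: odd sum, res = 24-3 = 21
p=4,m=4: even sum, res = 21+16 = 37
p=4,m=5: odd sum, res = 37-5 = 32
p=4,m=6: even sum, res = 32+24 = 56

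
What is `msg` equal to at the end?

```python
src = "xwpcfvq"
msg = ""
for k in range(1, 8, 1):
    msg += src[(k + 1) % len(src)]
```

k=1: add src[2]='p' → 'p'
k=2: add src[3]='c' → 'pc'
k=3: add src[4]='f' → 'pcf'
k=4: add src[5]='v' → 'pcfv'
k=5: add src[6]='q' → 'pcfvq'
k=6: add src[0]='x' → 'pcfvqx'
k=7: add src[1]='w' → 'pcfvqxw'

'pcfvqxw'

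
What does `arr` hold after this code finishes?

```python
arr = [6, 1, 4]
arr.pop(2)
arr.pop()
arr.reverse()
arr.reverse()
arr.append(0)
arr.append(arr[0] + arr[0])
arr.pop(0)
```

[0, 12]

pop(2) removes 4 → [6, 1]
pop() removes 1 → [6]
reverse → [6]
reverse → [6]
append 0 → [6, 0]
append arr[0]+arr[0] = 6+6 = 12 → [6, 0, 12]
pop(0) removes 6 → [0, 12]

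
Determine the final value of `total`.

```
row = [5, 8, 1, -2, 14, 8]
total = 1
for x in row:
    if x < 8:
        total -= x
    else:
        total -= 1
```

x=5: <8, total = 1-5 = -4
x=8: not <8, total = (-4)-1 = -5
x=1: <8, total = (-5)-1 = -6
x=-2: <8, total = (-6)-(-2) = -4
x=14: not <8, total = (-4)-1 = -5
x=8: not <8, total = (-5)-1 = -6

-6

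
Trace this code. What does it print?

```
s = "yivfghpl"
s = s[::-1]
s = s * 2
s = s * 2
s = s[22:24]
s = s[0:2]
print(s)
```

iy

reverse → 'lphgfviy'
repeat ×2 → 'lphgfviylphgfviy'
repeat ×2 → 'lphgfviylphgfviylphgfviylphgfviy'
slice [22:24] → 'iy'
slice [0:2] → 'iy'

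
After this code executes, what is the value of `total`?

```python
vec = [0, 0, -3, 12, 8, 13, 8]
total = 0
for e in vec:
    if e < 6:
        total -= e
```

e=0: <6, total = 0-0 = 0
e=0: <6, total = 0-0 = 0
e=-3: <6, total = 0-(-3) = 3
e=12: not <6
e=8: not <6
e=13: not <6
e=8: not <6

3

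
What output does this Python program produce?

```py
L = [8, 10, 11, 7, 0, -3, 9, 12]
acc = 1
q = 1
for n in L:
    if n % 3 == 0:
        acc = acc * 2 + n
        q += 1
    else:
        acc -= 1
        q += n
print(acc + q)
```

11

n=8: not %3==0, acc = 1-1 = 0; q=9
n=10: not %3==0, acc = 0-1 = -1; q=19
n=11: not %3==0, acc = (-1)-1 = -2; q=30
n=7: not %3==0, acc = (-2)-1 = -3; q=37
n=0: %3==0, acc = (-3)*2+0 = -6; q=38
n=-3: %3==0, acc = (-6)*2+(-3) = -15; q=39
n=9: %3==0, acc = (-15)*2+9 = -21; q=40
n=12: %3==0, acc = (-21)*2+12 = -30; q=41
acc+q = (-30)+41 = 11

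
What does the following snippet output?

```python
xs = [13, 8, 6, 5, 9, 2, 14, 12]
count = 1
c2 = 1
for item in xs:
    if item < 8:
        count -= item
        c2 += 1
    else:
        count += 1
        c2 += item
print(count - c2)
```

-67

item=13: not <8, count = 1+1 = 2; c2=14
item=8: not <8, count = 2+1 = 3; c2=22
item=6: <8, count = 3-6 = -3; c2=23
item=5: <8, count = (-3)-5 = -8; c2=24
item=9: not <8, count = (-8)+1 = -7; c2=33
item=2: <8, count = (-7)-2 = -9; c2=34
item=14: not <8, count = (-9)+1 = -8; c2=48
item=12: not <8, count = (-8)+1 = -7; c2=60
count-c2 = (-7)-60 = -67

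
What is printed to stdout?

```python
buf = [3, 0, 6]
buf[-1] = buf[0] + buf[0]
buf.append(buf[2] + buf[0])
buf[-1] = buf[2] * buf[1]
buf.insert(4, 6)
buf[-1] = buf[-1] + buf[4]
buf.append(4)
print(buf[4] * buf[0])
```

36

buf[-1] = buf[0]+buf[0] = 3+3 = 6 → [3, 0, 6]
append buf[2]+buf[0] = 6+3 = 9 → [3, 0, 6, 9]
buf[-1] = buf[2]*buf[1] = 6*0 = 0 → [3, 0, 6, 0]
insert 6 at 4 → [3, 0, 6, 0, 6]
buf[-1] = buf[-1]+buf[4] = 6+6 = 12 → [3, 0, 6, 0, 12]
append 4 → [3, 0, 6, 0, 12, 4]
buf[4]*buf[0] = 12*3 = 36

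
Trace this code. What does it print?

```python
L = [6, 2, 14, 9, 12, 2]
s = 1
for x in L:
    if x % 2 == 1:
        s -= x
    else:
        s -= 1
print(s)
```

x=6: not odd, s = 1-1 = 0
x=2: not odd, s = 0-1 = -1
x=14: not odd, s = (-1)-1 = -2
x=9: odd, s = (-2)-9 = -11
x=12: not odd, s = (-11)-1 = -12
x=2: not odd, s = (-12)-1 = -13

-13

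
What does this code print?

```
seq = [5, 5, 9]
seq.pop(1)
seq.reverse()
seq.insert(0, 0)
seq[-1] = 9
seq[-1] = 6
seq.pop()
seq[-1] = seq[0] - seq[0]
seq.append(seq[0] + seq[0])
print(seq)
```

[0, 0, 0]

pop(1) removes 5 → [5, 9]
reverse → [9, 5]
insert 0 at 0 → [0, 9, 5]
seq[-1] = 9 → [0, 9, 9]
seq[-1] = 6 → [0, 9, 6]
pop() removes 6 → [0, 9]
seq[-1] = seq[0]-seq[0] = 0-0 = 0 → [0, 0]
append seq[0]+seq[0] = 0+0 = 0 → [0, 0, 0]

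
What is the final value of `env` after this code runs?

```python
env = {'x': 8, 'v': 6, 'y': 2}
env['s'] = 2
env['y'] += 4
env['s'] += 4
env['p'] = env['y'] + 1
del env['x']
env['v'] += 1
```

{'v': 7, 'y': 6, 's': 6, 'p': 7}

env['s'] = 2 → {'x': 8, 'v': 6, 'y': 2, 's': 2}
env['y'] = 2+4 = 6 → {'x': 8, 'v': 6, 'y': 6, 's': 2}
env['s'] = 2+4 = 6 → {'x': 8, 'v': 6, 'y': 6, 's': 6}
env['p'] = env['y']+1 = 7 → {'x': 8, 'v': 6, 'y': 6, 's': 6, 'p': 7}
del 'x' → {'v': 6, 'y': 6, 's': 6, 'p': 7}
env['v'] = 6+1 = 7 → {'v': 7, 'y': 6, 's': 6, 'p': 7}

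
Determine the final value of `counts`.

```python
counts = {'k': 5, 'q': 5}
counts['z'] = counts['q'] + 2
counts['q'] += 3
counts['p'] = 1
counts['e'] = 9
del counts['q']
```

{'k': 5, 'z': 7, 'p': 1, 'e': 9}

counts['z'] = counts['q']+2 = 7 → {'k': 5, 'q': 5, 'z': 7}
counts['q'] = 5+3 = 8 → {'k': 5, 'q': 8, 'z': 7}
counts['p'] = 1 → {'k': 5, 'q': 8, 'z': 7, 'p': 1}
counts['e'] = 9 → {'k': 5, 'q': 8, 'z': 7, 'p': 1, 'e': 9}
del 'q' → {'k': 5, 'z': 7, 'p': 1, 'e': 9}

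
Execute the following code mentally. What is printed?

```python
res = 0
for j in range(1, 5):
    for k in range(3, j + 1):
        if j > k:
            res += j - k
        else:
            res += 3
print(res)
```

j=3,k=3: not 3>3, res = 0+3 = 3
j=4,k=3: 4>3, res = 3+1 = 4
j=4,k=4: not 4>4, res = 4+3 = 7

7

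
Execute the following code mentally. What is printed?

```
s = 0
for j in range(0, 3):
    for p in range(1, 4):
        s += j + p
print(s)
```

27

j=0,p=1: s = 0+1 = 1
j=0,p=2: s = 1+2 = 3
j=0,p=3: s = 3+3 = 6
j=1,p=1: s = 6+2 = 8
j=1,p=2: s = 8+3 = 11
j=1,p=3: s = 11+4 = 15
j=2,p=1: s = 15+3 = 18
j=2,p=2: s = 18+4 = 22
j=2,p=3: s = 22+5 = 27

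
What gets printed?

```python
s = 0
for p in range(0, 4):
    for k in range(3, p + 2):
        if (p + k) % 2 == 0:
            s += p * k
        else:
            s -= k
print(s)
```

p=2,k=3: odd sum, s = 0-3 = -3
p=3,k=3: even sum, s = (-3)+9 = 6
p=3,k=4: odd sum, s = 6-4 = 2

2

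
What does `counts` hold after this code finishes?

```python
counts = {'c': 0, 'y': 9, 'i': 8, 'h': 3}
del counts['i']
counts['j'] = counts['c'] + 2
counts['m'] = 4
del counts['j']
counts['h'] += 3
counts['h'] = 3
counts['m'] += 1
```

{'c': 0, 'y': 9, 'h': 3, 'm': 5}

del 'i' → {'c': 0, 'y': 9, 'h': 3}
counts['j'] = counts['c']+2 = 2 → {'c': 0, 'y': 9, 'h': 3, 'j': 2}
counts['m'] = 4 → {'c': 0, 'y': 9, 'h': 3, 'j': 2, 'm': 4}
del 'j' → {'c': 0, 'y': 9, 'h': 3, 'm': 4}
counts['h'] = 3+3 = 6 → {'c': 0, 'y': 9, 'h': 6, 'm': 4}
counts['h'] = 3 → {'c': 0, 'y': 9, 'h': 3, 'm': 4}
counts['m'] = 4+1 = 5 → {'c': 0, 'y': 9, 'h': 3, 'm': 5}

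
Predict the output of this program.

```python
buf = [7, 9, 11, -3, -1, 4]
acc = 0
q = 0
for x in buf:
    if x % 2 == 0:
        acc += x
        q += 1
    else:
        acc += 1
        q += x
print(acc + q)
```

33

x=7: not even, acc = 0+1 = 1; q=7
x=9: not even, acc = 1+1 = 2; q=16
x=11: not even, acc = 2+1 = 3; q=27
x=-3: not even, acc = 3+1 = 4; q=24
x=-1: not even, acc = 4+1 = 5; q=23
x=4: even, acc = 5+4 = 9; q=24
acc+q = 9+24 = 33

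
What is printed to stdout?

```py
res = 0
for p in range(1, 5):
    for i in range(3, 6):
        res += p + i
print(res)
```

78

p=1,i=3: res = 0+4 = 4
p=1,i=4: res = 4+5 = 9
p=1,i=5: res = 9+6 = 15
p=2,i=3: res = 15+5 = 20
p=2,i=4: res = 20+6 = 26
p=2,i=5: res = 26+7 = 33
p=3,i=3: res = 33+6 = 39
p=3,i=4: res = 39+7 = 46
p=3,i=5: res = 46+8 = 54
p=4,i=3: res = 54+7 = 61
p=4,i=4: res = 61+8 = 69
p=4,i=5: res = 69+9 = 78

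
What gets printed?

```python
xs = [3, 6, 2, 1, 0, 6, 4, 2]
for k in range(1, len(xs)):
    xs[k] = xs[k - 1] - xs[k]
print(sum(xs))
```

k=1: xs[1] = 3-6 = -3 → [3, -3, 2, 1, 0, 6, 4, 2]
k=2: xs[2] = (-3)-2 = -5 → [3, -3, -5, 1, 0, 6, 4, 2]
k=3: xs[3] = (-5)-1 = -6 → [3, -3, -5, -6, 0, 6, 4, 2]
k=4: xs[4] = (-6)-0 = -6 → [3, -3, -5, -6, -6, 6, 4, 2]
k=5: xs[5] = (-6)-6 = -12 → [3, -3, -5, -6, -6, -12, 4, 2]
k=6: xs[6] = (-12)-4 = -16 → [3, -3, -5, -6, -6, -12, -16, 2]
k=7: xs[7] = (-16)-2 = -18 → [3, -3, -5, -6, -6, -12, -16, -18]
sum = -63

-63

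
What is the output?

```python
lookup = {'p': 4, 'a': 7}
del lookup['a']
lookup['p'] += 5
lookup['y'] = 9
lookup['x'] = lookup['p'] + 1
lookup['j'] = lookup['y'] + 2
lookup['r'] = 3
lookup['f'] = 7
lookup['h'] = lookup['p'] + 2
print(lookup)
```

{'p': 9, 'y': 9, 'x': 10, 'j': 11, 'r': 3, 'f': 7, 'h': 11}

del 'a' → {'p': 4}
lookup['p'] = 4+5 = 9 → {'p': 9}
lookup['y'] = 9 → {'p': 9, 'y': 9}
lookup['x'] = lookup['p']+1 = 10 → {'p': 9, 'y': 9, 'x': 10}
lookup['j'] = lookup['y']+2 = 11 → {'p': 9, 'y': 9, 'x': 10, 'j': 11}
lookup['r'] = 3 → {'p': 9, 'y': 9, 'x': 10, 'j': 11, 'r': 3}
lookup['f'] = 7 → {'p': 9, 'y': 9, 'x': 10, 'j': 11, 'r': 3, 'f': 7}
lookup['h'] = lookup['p']+2 = 11 → {'p': 9, 'y': 9, 'x': 10, 'j': 11, 'r': 3, 'f': 7, 'h': 11}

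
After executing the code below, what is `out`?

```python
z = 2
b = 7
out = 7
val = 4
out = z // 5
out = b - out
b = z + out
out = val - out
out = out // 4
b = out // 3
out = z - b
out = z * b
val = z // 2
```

out = 2//5 = 0
out = 7-0 = 7
b = 2+7 = 9
out = 4-7 = -3
out = (-3)//4 = -1
b = (-1)//3 = -1
out = 2-(-1) = 3
out = 2*(-1) = -2
val = 2//2 = 1

-2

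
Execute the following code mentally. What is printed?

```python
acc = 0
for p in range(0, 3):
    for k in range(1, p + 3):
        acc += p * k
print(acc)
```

p=0,k=1: acc = 0+0 = 0
p=0,k=2: acc = 0+0 = 0
p=1,k=1: acc = 0+1 = 1
p=1,k=2: acc = 1+2 = 3
p=1,k=3: acc = 3+3 = 6
p=2,k=1: acc = 6+2 = 8
p=2,k=2: acc = 8+4 = 12
p=2,k=3: acc = 12+6 = 18
p=2,k=4: acc = 18+8 = 26

26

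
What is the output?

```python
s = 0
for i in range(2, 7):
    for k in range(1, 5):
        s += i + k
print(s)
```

130

i=2,k=1: s = 0+3 = 3
i=2,k=2: s = 3+4 = 7
i=2,k=3: s = 7+5 = 12
i=2,k=4: s = 12+6 = 18
i=3,k=1: s = 18+4 = 22
i=3,k=2: s = 22+5 = 27
i=3,k=3: s = 27+6 = 33
i=3,k=4: s = 33+7 = 40
i=4,k=1: s = 40+5 = 45
i=4,k=2: s = 45+6 = 51
i=4,k=3: s = 51+7 = 58
i=4,k=4: s = 58+8 = 66
i=5,k=1: s = 66+6 = 72
i=5,k=2: s = 72+7 = 79
i=5,k=3: s = 79+8 = 87
i=5,k=4: s = 87+9 = 96
i=6,k=1: s = 96+7 = 103
i=6,k=2: s = 103+8 = 111
i=6,k=3: s = 111+9 = 120
i=6,k=4: s = 120+10 = 130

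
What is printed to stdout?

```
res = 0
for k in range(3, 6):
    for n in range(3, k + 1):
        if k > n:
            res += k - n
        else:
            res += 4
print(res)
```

k=3,n=3: not 3>3, res = 0+4 = 4
k=4,n=3: 4>3, res = 4+1 = 5
k=4,n=4: not 4>4, res = 5+4 = 9
k=5,n=3: 5>3, res = 9+2 = 11
k=5,n=4: 5>4, res = 11+1 = 12
k=5,n=5: not 5>5, res = 12+4 = 16

16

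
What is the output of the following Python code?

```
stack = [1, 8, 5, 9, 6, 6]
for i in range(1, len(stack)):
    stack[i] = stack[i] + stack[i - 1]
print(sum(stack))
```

i=1: stack[1] = 8+1 = 9 → [1, 9, 5, 9, 6, 6]
i=2: stack[2] = 5+9 = 14 → [1, 9, 14, 9, 6, 6]
i=3: stack[3] = 9+14 = 23 → [1, 9, 14, 23, 6, 6]
i=4: stack[4] = 6+23 = 29 → [1, 9, 14, 23, 29, 6]
i=5: stack[5] = 6+29 = 35 → [1, 9, 14, 23, 29, 35]
sum = 111

111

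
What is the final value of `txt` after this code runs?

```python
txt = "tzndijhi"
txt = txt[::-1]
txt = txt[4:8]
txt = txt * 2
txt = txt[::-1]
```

reverse → 'ihjidnzt'
slice [4:8] → 'dnzt'
repeat ×2 → 'dnztdnzt'
reverse → 'tzndtznd'

'tzndtznd'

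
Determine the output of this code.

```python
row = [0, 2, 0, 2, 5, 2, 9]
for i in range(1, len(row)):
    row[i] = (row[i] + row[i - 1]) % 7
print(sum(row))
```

i=1: row[1] = (2+0)%7 = 2 → [0, 2, 0, 2, 5, 2, 9]
i=2: row[2] = (0+2)%7 = 2 → [0, 2, 2, 2, 5, 2, 9]
i=3: row[3] = (2+2)%7 = 4 → [0, 2, 2, 4, 5, 2, 9]
i=4: row[4] = (5+4)%7 = 2 → [0, 2, 2, 4, 2, 2, 9]
i=5: row[5] = (2+2)%7 = 4 → [0, 2, 2, 4, 2, 4, 9]
i=6: row[6] = (9+4)%7 = 6 → [0, 2, 2, 4, 2, 4, 6]
sum = 20

20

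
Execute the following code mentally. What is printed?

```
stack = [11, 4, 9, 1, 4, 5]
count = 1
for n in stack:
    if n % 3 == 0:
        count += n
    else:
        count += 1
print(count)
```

15

n=11: not %3==0, count = 1+1 = 2
n=4: not %3==0, count = 2+1 = 3
n=9: %3==0, count = 3+9 = 12
n=1: not %3==0, count = 12+1 = 13
n=4: not %3==0, count = 13+1 = 14
n=5: not %3==0, count = 14+1 = 15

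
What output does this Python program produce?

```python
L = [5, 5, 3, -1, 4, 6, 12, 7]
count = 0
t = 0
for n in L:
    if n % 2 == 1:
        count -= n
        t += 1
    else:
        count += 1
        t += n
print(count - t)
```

n=5: odd, count = 0-5 = -5; t=1
n=5: odd, count = (-5)-5 = -10; t=2
n=3: odd, count = (-10)-3 = -13; t=3
n=-1: odd, count = (-13)-(-1) = -12; t=4
n=4: not odd, count = (-12)+1 = -11; t=8
n=6: not odd, count = (-11)+1 = -10; t=14
n=12: not odd, count = (-10)+1 = -9; t=26
n=7: odd, count = (-9)-7 = -16; t=27
count-t = (-16)-27 = -43

-43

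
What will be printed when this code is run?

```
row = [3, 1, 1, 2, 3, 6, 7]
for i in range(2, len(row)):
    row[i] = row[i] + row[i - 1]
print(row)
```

i=2: row[2] = 1+1 = 2 → [3, 1, 2, 2, 3, 6, 7]
i=3: row[3] = 2+2 = 4 → [3, 1, 2, 4, 3, 6, 7]
i=4: row[4] = 3+4 = 7 → [3, 1, 2, 4, 7, 6, 7]
i=5: row[5] = 6+7 = 13 → [3, 1, 2, 4, 7, 13, 7]
i=6: row[6] = 7+13 = 20 → [3, 1, 2, 4, 7, 13, 20]

[3, 1, 2, 4, 7, 13, 20]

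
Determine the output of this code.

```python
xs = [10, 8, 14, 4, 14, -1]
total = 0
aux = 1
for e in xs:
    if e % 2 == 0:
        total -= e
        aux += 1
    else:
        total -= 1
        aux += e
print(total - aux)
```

-56

e=10: even, total = 0-10 = -10; aux=2
e=8: even, total = (-10)-8 = -18; aux=3
e=14: even, total = (-18)-14 = -32; aux=4
e=4: even, total = (-32)-4 = -36; aux=5
e=14: even, total = (-36)-14 = -50; aux=6
e=-1: not even, total = (-50)-1 = -51; aux=5
total-aux = (-51)-5 = -56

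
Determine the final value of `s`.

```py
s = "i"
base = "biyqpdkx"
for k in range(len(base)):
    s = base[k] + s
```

k=0: prepend 'b' → 'bi'
k=1: prepend 'i' → 'ibi'
k=2: prepend 'y' → 'yibi'
k=3: prepend 'q' → 'qyibi'
k=4: prepend 'p' → 'pqyibi'
k=5: prepend 'd' → 'dpqyibi'
k=6: prepend 'k' → 'kdpqyibi'
k=7: prepend 'x' → 'xkdpqyibi'

'xkdpqyibi'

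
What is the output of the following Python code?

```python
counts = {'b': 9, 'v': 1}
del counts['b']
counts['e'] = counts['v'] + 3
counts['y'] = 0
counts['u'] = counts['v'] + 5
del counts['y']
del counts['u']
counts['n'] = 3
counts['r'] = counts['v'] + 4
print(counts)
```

del 'b' → {'v': 1}
counts['e'] = counts['v']+3 = 4 → {'v': 1, 'e': 4}
counts['y'] = 0 → {'v': 1, 'e': 4, 'y': 0}
counts['u'] = counts['v']+5 = 6 → {'v': 1, 'e': 4, 'y': 0, 'u': 6}
del 'y' → {'v': 1, 'e': 4, 'u': 6}
del 'u' → {'v': 1, 'e': 4}
counts['n'] = 3 → {'v': 1, 'e': 4, 'n': 3}
counts['r'] = counts['v']+4 = 5 → {'v': 1, 'e': 4, 'n': 3, 'r': 5}

{'v': 1, 'e': 4, 'n': 3, 'r': 5}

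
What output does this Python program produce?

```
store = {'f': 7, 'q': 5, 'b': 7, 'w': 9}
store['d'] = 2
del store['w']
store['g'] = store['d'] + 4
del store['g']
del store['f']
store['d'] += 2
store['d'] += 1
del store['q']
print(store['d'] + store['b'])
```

12

store['d'] = 2 → {'f': 7, 'q': 5, 'b': 7, 'w': 9, 'd': 2}
del 'w' → {'f': 7, 'q': 5, 'b': 7, 'd': 2}
store['g'] = store['d']+4 = 6 → {'f': 7, 'q': 5, 'b': 7, 'd': 2, 'g': 6}
del 'g' → {'f': 7, 'q': 5, 'b': 7, 'd': 2}
del 'f' → {'q': 5, 'b': 7, 'd': 2}
store['d'] = 2+2 = 4 → {'q': 5, 'b': 7, 'd': 4}
store['d'] = 4+1 = 5 → {'q': 5, 'b': 7, 'd': 5}
del 'q' → {'b': 7, 'd': 5}
store['d']+store['b'] = 5+7 = 12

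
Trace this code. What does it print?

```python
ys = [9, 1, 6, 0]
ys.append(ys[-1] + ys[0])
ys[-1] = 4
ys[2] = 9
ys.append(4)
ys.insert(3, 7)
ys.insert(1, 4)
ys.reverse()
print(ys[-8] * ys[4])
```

append ys[-1]+ys[0] = 0+9 = 9 → [9, 1, 6, 0, 9]
ys[-1] = 4 → [9, 1, 6, 0, 4]
ys[2] = 9 → [9, 1, 9, 0, 4]
append 4 → [9, 1, 9, 0, 4, 4]
insert 7 at 3 → [9, 1, 9, 7, 0, 4, 4]
insert 4 at 1 → [9, 4, 1, 9, 7, 0, 4, 4]
reverse → [4, 4, 0, 7, 9, 1, 4, 9]
ys[-8]*ys[4] = 4*9 = 36

36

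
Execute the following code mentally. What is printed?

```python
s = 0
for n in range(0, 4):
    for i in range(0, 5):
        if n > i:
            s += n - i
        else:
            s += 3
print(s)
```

n=0,i=0: not 0>0, s = 0+3 = 3
n=0,i=1: not 0>1, s = 3+3 = 6
n=0,i=2: not 0>2, s = 6+3 = 9
n=0,i=3: not 0>3, s = 9+3 = 12
n=0,i=4: not 0>4, s = 12+3 = 15
n=1,i=0: 1>0, s = 15+1 = 16
n=1,i=1: not 1>1, s = 16+3 = 19
n=1,i=2: not 1>2, s = 19+3 = 22
n=1,i=3: not 1>3, s = 22+3 = 25
n=1,i=4: not 1>4, s = 25+3 = 28
n=2,i=0: 2>0, s = 28+2 = 30
n=2,i=1: 2>1, s = 30+1 = 31
n=2,i=2: not 2>2, s = 31+3 = 34
n=2,i=3: not 2>3, s = 34+3 = 37
n=2,i=4: not 2>4, s = 37+3 = 40
n=3,i=0: 3>0, s = 40+3 = 43
n=3,i=1: 3>1, s = 43+2 = 45
n=3,i=2: 3>2, s = 45+1 = 46
n=3,i=3: not 3>3, s = 46+3 = 49
n=3,i=4: not 3>4, s = 49+3 = 52

52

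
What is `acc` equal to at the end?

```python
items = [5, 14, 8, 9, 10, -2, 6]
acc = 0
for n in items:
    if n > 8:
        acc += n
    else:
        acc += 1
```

37

n=5: not >8, acc = 0+1 = 1
n=14: >8, acc = 1+14 = 15
n=8: not >8, acc = 15+1 = 16
n=9: >8, acc = 16+9 = 25
n=10: >8, acc = 25+10 = 35
n=-2: not >8, acc = 35+1 = 36
n=6: not >8, acc = 36+1 = 37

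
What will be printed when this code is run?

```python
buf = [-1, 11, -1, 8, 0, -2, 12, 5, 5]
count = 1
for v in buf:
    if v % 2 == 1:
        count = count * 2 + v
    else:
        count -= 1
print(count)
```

v=-1: odd, count = 1*2+(-1) = 1
v=11: odd, count = 1*2+11 = 13
v=-1: odd, count = 13*2+(-1) = 25
v=8: not odd, count = 25-1 = 24
v=0: not odd, count = 24-1 = 23
v=-2: not odd, count = 23-1 = 22
v=12: not odd, count = 22-1 = 21
v=5: odd, count = 21*2+5 = 47
v=5: odd, count = 47*2+5 = 99

99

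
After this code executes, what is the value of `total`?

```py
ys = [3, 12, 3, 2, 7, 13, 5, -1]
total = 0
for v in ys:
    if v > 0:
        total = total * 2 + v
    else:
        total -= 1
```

698

v=3: >0, total = 0*2+3 = 3
v=12: >0, total = 3*2+12 = 18
v=3: >0, total = 18*2+3 = 39
v=2: >0, total = 39*2+2 = 80
v=7: >0, total = 80*2+7 = 167
v=13: >0, total = 167*2+13 = 347
v=5: >0, total = 347*2+5 = 699
v=-1: not >0, total = 699-1 = 698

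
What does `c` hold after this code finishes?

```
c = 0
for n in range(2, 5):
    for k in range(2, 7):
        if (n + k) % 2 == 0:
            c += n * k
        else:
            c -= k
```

68

n=2,k=2: even sum, c = 0+4 = 4
n=2,k=3: odd sum, c = 4-3 = 1
n=2,k=4: even sum, c = 1+8 = 9
n=2,k=5: odd sum, c = 9-5 = 4
n=2,k=6: even sum, c = 4+12 = 16
n=3,k=2: odd sum, c = 16-2 = 14
n=3,k=3: even sum, c = 14+9 = 23
n=3,k=4: odd sum, c = 23-4 = 19
n=3,k=5: even sum, c = 19+15 = 34
n=3,k=6: odd sum, c = 34-6 = 28
n=4,k=2: even sum, c = 28+8 = 36
n=4,k=3: odd sum, c = 36-3 = 33
n=4,k=4: even sum, c = 33+16 = 49
n=4,k=5: odd sum, c = 49-5 = 44
n=4,k=6: even sum, c = 44+24 = 68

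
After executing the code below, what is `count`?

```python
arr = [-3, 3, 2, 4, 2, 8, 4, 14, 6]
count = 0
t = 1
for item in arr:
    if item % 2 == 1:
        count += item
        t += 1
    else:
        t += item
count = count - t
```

-43

item=-3: odd, count = 0+(-3) = -3; t=2
item=3: odd, count = (-3)+3 = 0; t=3
item=2: not odd; t=5
item=4: not odd; t=9
item=2: not odd; t=11
item=8: not odd; t=19
item=4: not odd; t=23
item=14: not odd; t=37
item=6: not odd; t=43
count-t = 0-43 = -43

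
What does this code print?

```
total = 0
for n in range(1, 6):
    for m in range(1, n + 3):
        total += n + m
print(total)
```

165

n=1,m=1: total = 0+2 = 2
n=1,m=2: total = 2+3 = 5
n=1,m=3: total = 5+4 = 9
n=2,m=1: total = 9+3 = 12
n=2,m=2: total = 12+4 = 16
n=2,m=3: total = 16+5 = 21
n=2,m=4: total = 21+6 = 27
n=3,m=1: total = 27+4 = 31
n=3,m=2: total = 31+5 = 36
n=3,m=3: total = 36+6 = 42
n=3,m=4: total = 42+7 = 49
n=3,m=5: total = 49+8 = 57
n=4,m=1: total = 57+5 = 62
n=4,m=2: total = 62+6 = 68
n=4,m=3: total = 68+7 = 75
n=4,m=4: total = 75+8 = 83
n=4,m=5: total = 83+9 = 92
n=4,m=6: total = 92+10 = 102
n=5,m=1: total = 102+6 = 108
n=5,m=2: total = 108+7 = 115
n=5,m=3: total = 115+8 = 123
n=5,m=4: total = 123+9 = 132
n=5,m=5: total = 132+10 = 142
n=5,m=6: total = 142+11 = 153
n=5,m=7: total = 153+12 = 165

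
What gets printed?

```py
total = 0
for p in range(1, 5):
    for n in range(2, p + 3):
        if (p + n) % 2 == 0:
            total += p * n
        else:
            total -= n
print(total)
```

68

p=1,n=2: odd sum, total = 0-2 = -2
p=1,n=3: even sum, total = (-2)+3 = 1
p=2,n=2: even sum, total = 1+4 = 5
p=2,n=3: odd sum, total = 5-3 = 2
p=2,n=4: even sum, total = 2+8 = 10
p=3,n=2: odd sum, total = 10-2 = 8
p=3,n=3: even sum, total = 8+9 = 17
p=3,n=4: odd sum, total = 17-4 = 13
p=3,n=5: even sum, total = 13+15 = 28
p=4,n=2: even sum, total = 28+8 = 36
p=4,n=3: odd sum, total = 36-3 = 33
p=4,n=4: even sum, total = 33+16 = 49
p=4,n=5: odd sum, total = 49-5 = 44
p=4,n=6: even sum, total = 44+24 = 68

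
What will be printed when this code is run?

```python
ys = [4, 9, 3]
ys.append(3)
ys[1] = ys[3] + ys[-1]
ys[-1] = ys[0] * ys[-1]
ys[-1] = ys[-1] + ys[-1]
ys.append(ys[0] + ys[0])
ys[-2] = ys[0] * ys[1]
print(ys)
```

append 3 → [4, 9, 3, 3]
ys[1] = ys[3]+ys[-1] = 3+3 = 6 → [4, 6, 3, 3]
ys[-1] = ys[0]*ys[-1] = 4*3 = 12 → [4, 6, 3, 12]
ys[-1] = ys[-1]+ys[-1] = 12+12 = 24 → [4, 6, 3, 24]
append ys[0]+ys[0] = 4+4 = 8 → [4, 6, 3, 24, 8]
ys[-2] = ys[0]*ys[1] = 4*6 = 24 → [4, 6, 3, 24, 8]

[4, 6, 3, 24, 8]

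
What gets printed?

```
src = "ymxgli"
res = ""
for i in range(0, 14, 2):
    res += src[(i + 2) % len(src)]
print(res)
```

xlyxlyx

i=0: add src[2]='x' → 'x'
i=2: add src[4]='l' → 'xl'
i=4: add src[0]='y' → 'xly'
i=6: add src[2]='x' → 'xlyx'
i=8: add src[4]='l' → 'xlyxl'
i=10: add src[0]='y' → 'xlyxly'
i=12: add src[2]='x' → 'xlyxlyx'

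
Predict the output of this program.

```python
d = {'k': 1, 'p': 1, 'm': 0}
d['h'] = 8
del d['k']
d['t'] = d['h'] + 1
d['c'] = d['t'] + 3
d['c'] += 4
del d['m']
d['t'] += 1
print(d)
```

d['h'] = 8 → {'k': 1, 'p': 1, 'm': 0, 'h': 8}
del 'k' → {'p': 1, 'm': 0, 'h': 8}
d['t'] = d['h']+1 = 9 → {'p': 1, 'm': 0, 'h': 8, 't': 9}
d['c'] = d['t']+3 = 12 → {'p': 1, 'm': 0, 'h': 8, 't': 9, 'c': 12}
d['c'] = 12+4 = 16 → {'p': 1, 'm': 0, 'h': 8, 't': 9, 'c': 16}
del 'm' → {'p': 1, 'h': 8, 't': 9, 'c': 16}
d['t'] = 9+1 = 10 → {'p': 1, 'h': 8, 't': 10, 'c': 16}

{'p': 1, 'h': 8, 't': 10, 'c': 16}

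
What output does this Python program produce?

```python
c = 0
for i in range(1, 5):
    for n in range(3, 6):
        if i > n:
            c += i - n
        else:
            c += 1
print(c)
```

12

i=1,n=3: not 1>3, c = 0+1 = 1
i=1,n=4: not 1>4, c = 1+1 = 2
i=1,n=5: not 1>5, c = 2+1 = 3
i=2,n=3: not 2>3, c = 3+1 = 4
i=2,n=4: not 2>4, c = 4+1 = 5
i=2,n=5: not 2>5, c = 5+1 = 6
i=3,n=3: not 3>3, c = 6+1 = 7
i=3,n=4: not 3>4, c = 7+1 = 8
i=3,n=5: not 3>5, c = 8+1 = 9
i=4,n=3: 4>3, c = 9+1 = 10
i=4,n=4: not 4>4, c = 10+1 = 11
i=4,n=5: not 4>5, c = 11+1 = 12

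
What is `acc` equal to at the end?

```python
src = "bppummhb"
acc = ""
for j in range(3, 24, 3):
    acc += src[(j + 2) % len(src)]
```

j=3: add src[5]='m' → 'm'
j=6: add src[0]='b' → 'mb'
j=9: add src[3]='u' → 'mbu'
j=12: add src[6]='h' → 'mbuh'
j=15: add src[1]='p' → 'mbuhp'
j=18: add src[4]='m' → 'mbuhpm'
j=21: add src[7]='b' → 'mbuhpmb'

'mbuhpmb'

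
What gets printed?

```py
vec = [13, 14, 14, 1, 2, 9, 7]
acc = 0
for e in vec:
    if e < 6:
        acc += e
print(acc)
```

e=13: not <6
e=14: not <6
e=14: not <6
e=1: <6, acc = 0+1 = 1
e=2: <6, acc = 1+2 = 3
e=9: not <6
e=7: not <6

3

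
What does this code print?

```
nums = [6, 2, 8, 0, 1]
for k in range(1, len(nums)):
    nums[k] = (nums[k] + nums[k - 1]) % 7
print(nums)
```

k=1: nums[1] = (2+6)%7 = 1 → [6, 1, 8, 0, 1]
k=2: nums[2] = (8+1)%7 = 2 → [6, 1, 2, 0, 1]
k=3: nums[3] = (0+2)%7 = 2 → [6, 1, 2, 2, 1]
k=4: nums[4] = (1+2)%7 = 3 → [6, 1, 2, 2, 3]

[6, 1, 2, 2, 3]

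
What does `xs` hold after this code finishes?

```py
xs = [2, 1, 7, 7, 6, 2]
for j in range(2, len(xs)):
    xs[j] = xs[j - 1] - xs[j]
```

[2, 1, -6, -13, -19, -21]

j=2: xs[2] = 1-7 = -6 → [2, 1, -6, 7, 6, 2]
j=3: xs[3] = (-6)-7 = -13 → [2, 1, -6, -13, 6, 2]
j=4: xs[4] = (-13)-6 = -19 → [2, 1, -6, -13, -19, 2]
j=5: xs[5] = (-19)-2 = -21 → [2, 1, -6, -13, -19, -21]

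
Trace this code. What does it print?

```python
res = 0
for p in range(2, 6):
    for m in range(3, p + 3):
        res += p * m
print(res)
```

p=2,m=3: res = 0+6 = 6
p=2,m=4: res = 6+8 = 14
p=3,m=3: res = 14+9 = 23
p=3,m=4: res = 23+12 = 35
p=3,m=5: res = 35+15 = 50
p=4,m=3: res = 50+12 = 62
p=4,m=4: res = 62+16 = 78
p=4,m=5: res = 78+20 = 98
p=4,m=6: res = 98+24 = 122
p=5,m=3: res = 122+15 = 137
p=5,m=4: res = 137+20 = 157
p=5,m=5: res = 157+25 = 182
p=5,m=6: res = 182+30 = 212
p=5,m=7: res = 212+35 = 247

247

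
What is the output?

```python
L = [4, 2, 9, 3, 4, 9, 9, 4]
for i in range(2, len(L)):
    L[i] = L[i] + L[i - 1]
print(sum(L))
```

152

i=2: L[2] = 9+2 = 11 → [4, 2, 11, 3, 4, 9, 9, 4]
i=3: L[3] = 3+11 = 14 → [4, 2, 11, 14, 4, 9, 9, 4]
i=4: L[4] = 4+14 = 18 → [4, 2, 11, 14, 18, 9, 9, 4]
i=5: L[5] = 9+18 = 27 → [4, 2, 11, 14, 18, 27, 9, 4]
i=6: L[6] = 9+27 = 36 → [4, 2, 11, 14, 18, 27, 36, 4]
i=7: L[7] = 4+36 = 40 → [4, 2, 11, 14, 18, 27, 36, 40]
sum = 152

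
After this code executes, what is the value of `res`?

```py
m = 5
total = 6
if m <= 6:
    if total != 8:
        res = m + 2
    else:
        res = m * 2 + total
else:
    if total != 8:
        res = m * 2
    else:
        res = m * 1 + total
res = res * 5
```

m=5, total=6
m <= 6 is True; total != 8 is True
→ res = m + 2 = 7
res = 7*5 = 35

35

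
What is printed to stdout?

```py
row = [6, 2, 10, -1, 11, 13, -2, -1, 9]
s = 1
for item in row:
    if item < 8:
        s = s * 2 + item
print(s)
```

item=6: <8, s = 1*2+6 = 8
item=2: <8, s = 8*2+2 = 18
item=10: not <8
item=-1: <8, s = 18*2+(-1) = 35
item=11: not <8
item=13: not <8
item=-2: <8, s = 35*2+(-2) = 68
item=-1: <8, s = 68*2+(-1) = 135
item=9: not <8

135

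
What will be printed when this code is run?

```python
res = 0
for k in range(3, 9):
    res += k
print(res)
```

k=3: res = 0+3 = 3
k=4: res = 3+4 = 7
k=5: res = 7+5 = 12
k=6: res = 12+6 = 18
k=7: res = 18+7 = 25
k=8: res = 25+8 = 33

33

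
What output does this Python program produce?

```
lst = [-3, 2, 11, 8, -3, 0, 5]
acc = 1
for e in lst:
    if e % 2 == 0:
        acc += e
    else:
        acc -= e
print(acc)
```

1

e=-3: not even, acc = 1-(-3) = 4
e=2: even, acc = 4+2 = 6
e=11: not even, acc = 6-11 = -5
e=8: even, acc = (-5)+8 = 3
e=-3: not even, acc = 3-(-3) = 6
e=0: even, acc = 6+0 = 6
e=5: not even, acc = 6-5 = 1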